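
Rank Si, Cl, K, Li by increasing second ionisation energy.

Si, Cl, K, Li

After 1 electron has been removed, what remains? Si⁺ still has 3 valence electrons; Cl⁺ still has 6 valence electrons; K⁺ is the bare [Ar] core; Li⁺ is the bare [He] core.
Pulling an electron out of a noble-gas core costs far more than removing a remaining valence electron, so K and Li sit at the high end of IE_2.
Valence configurations: Si⁺ [Ne]3s²3p¹, Cl⁺ [Ne]3s²3p⁴.
Tabulated IE_2 (kJ/mol): Si 1577, Cl 2298, K 3052, Li 7298.
Putting it together, IE_2: Si < Cl < K < Li.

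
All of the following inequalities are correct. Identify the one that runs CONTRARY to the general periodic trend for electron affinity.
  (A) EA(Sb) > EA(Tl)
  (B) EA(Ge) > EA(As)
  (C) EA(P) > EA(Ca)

(B)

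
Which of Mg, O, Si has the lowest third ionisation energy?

Consider each +2 ion: Mg²⁺ is the bare [Ne] core; O²⁺ still has 4 valence electrons; Si²⁺ still has 2 valence electrons.
Pulling an electron out of a noble-gas core costs far more than removing a remaining valence electron, so Mg sits at the high end of IE_3.
Valence configurations: O²⁺ [He]2s²2p², Si²⁺ [Ne]3s².
The numbers (kJ/mol): Mg 7733, O 5300, Si 3232.
Putting it together, IE_3: Si < O < Mg.

Si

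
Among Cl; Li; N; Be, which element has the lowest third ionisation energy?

IE_3 is the cost of taking one more electron from the +2 cation: Cl²⁺ still has 5 valence electrons; Li²⁺ is already 1 electron into the core; N²⁺ still has 3 valence electrons; Be²⁺ is the bare [He] core.
Core electrons are held far more tightly than valence electrons, so Li and Be top the IE_3 order.
Valence configurations: Cl²⁺ [Ne]3s²3p³, N²⁺ [He]2s²2p¹.
Tabulated IE_3 (kJ/mol): Cl 3822, Li 11815, N 4578, Be 14849.
So the third ionization energies run Cl < N < Li < Be.

Cl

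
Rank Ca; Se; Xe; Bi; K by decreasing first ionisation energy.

Xe, Se, Bi, Ca, K

K is in period 4, group 1; Ca is in period 4, group 2; Se is in period 4, group 16; Xe is in period 5, group 18; Bi is in period 6, group 15.
IE₁ increases left→right with effective nuclear charge and decreases top→bottom as the valence shell moves farther out.
Here both period and group differ, so the two effects have to be weighed against each other.
Ca > K: both are in period 4; the period trend gives Ca the larger value.
Bi > Ca: the two effects oppose for this pair; the across-period effect wins (703 vs 590 kJ/mol).
Se > Bi: relative to Bi, both the across-period and down-group shifts push Se's first ionization energy up.
Xe > Se: period and group pull opposite ways; the across-period shift dominates (1170 vs 941 kJ/mol).
Tabulated first ionization energy (kJ/mol): K 419, Ca 590, Se 941, Xe 1170, Bi 703.
So from highest to lowest: Xe > Se > Bi > Ca > K.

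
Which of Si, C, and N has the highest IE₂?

N

The second ionization energy removes an electron from the +1 ion. For each element: Si⁺ still has 3 valence electrons; C⁺ still has 3 valence electrons; N⁺ still has 4 valence electrons.
All are still removing valence electrons, so compare the +1 ions as you would atoms: IE_2 generally rises across a period (higher Z_eff) and falls down a group (larger shell), subject to the usual subshell exceptions.
Valence configurations: Si⁺ [Ne]3s²3p¹, C⁺ [He]2s²2p¹, N⁺ [He]2s²2p².
Approximate IE_2 values (kJ/mol): Si 1577, C 2353, N 2856.
So the second ionization energies run Si < C < N.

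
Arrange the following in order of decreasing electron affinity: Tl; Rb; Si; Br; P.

Br > Si > P > Rb > Tl

Si is in period 3, group 14; P is in period 3, group 15; Br is in period 4, group 17; Rb is in period 5, group 1; Tl is in period 6, group 13.
EA tends to increase across a period and decrease down a group, though the pattern is less regular than for IE or radius.
Here both period and group differ, so the two effects have to be weighed against each other.
Rb > Tl: the two effects oppose for this pair; the down-group effect wins (47 vs 19 kJ/mol).
P > Rb: relative to Rb, both the across-period and down-group shifts push P's electron affinity up.
Si > P: this pair runs against the simple trend — see the exception note.
Br > Si: the two effects oppose for this pair; the across-period effect wins (325 vs 134 kJ/mol).
Note the exception: Si has a higher electron affinity than P, contrary to the simple trend — adding an electron to P's half-filled 3p³ is unfavourable, so Si (3p²) has the more exothermic EA.
Tabulated electron affinity (kJ/mol): Si 134, P 72, Br 325, Rb 47, Tl 19.
So from highest to lowest: Br > Si > P > Rb > Tl.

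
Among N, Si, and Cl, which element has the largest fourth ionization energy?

N

After 3 electrons have been removed, what remains? N³⁺ still has 2 valence electrons; Si³⁺ still has 1 valence electron; Cl³⁺ still has 4 valence electrons.
All are still removing valence electrons, so compare the +3 ions as you would atoms: IE_4 generally rises across a period (higher Z_eff) and falls down a group (larger shell), subject to the usual subshell exceptions.
Valence configurations: N³⁺ [He]2s², Si³⁺ [Ne]3s¹, Cl³⁺ [Ne]3s²3p².
Approximate IE_4 values (kJ/mol): N 7475, Si 4356, Cl 5159.
Putting it together, IE_4: Si < Cl < N.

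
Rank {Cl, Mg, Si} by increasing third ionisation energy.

After 2 electrons have been removed, what remains? Cl²⁺ still has 5 valence electrons; Mg²⁺ is the bare [Ne] core; Si²⁺ still has 2 valence electrons.
Core electrons are held far more tightly than valence electrons, so Mg tops the IE_3 order.
Valence configurations: Cl²⁺ [Ne]3s²3p³, Si²⁺ [Ne]3s².
The numbers (kJ/mol): Cl 3822, Mg 7733, Si 3232.
So the third ionization energies run Si < Cl < Mg.

Si < Cl < Mg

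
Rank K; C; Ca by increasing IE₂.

The second ionization energy removes an electron from the +1 ion. For each element: K⁺ is the bare [Ar] core; C⁺ still has 3 valence electrons; Ca⁺ still has 1 valence electron.
Core electrons are held far more tightly than valence electrons, so K tops the IE_2 order.
Valence configurations: C⁺ [He]2s²2p¹, Ca⁺ [Ar]4s¹.
Approximate IE_2 values (kJ/mol): K 3052, C 2353, Ca 1145.
So the second ionization energies run Ca < C < K.

Ca < C < K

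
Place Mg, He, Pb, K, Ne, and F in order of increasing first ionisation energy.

K < Pb < Mg < F < Ne < He

First ionization energy rises across a period (greater Z_eff holds electrons more tightly) and falls down a group (valence electrons are farther from the nucleus).
Neither a single period nor a single group — weigh both effects.
Pb > K: the two effects oppose for this pair; the across-period effect wins (716 vs 419 kJ/mol).
Mg > Pb: period and group pull opposite ways; the down-group shift dominates (738 vs 716 kJ/mol).
F > Mg: relative to Mg, both the across-period and down-group shifts push F's first ionization energy up.
Ne > F: both are in period 2; the period trend gives Ne the larger value.
He > Ne: He sits above Ne in group 18, so the down-group effect alone puts He higher.
Approximate values (kJ/mol): He 2372, F 1681, Ne 2081, Mg 738, K 419, Pb 716.
So from lowest to highest: K < Pb < Mg < F < Ne < He.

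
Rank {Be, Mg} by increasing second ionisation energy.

Mg < Be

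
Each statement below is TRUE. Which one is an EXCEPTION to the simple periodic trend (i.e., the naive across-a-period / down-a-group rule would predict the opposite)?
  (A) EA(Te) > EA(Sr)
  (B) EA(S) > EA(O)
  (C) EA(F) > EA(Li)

(B)

The general trend: electron affinity increases across a period and decreases down a group.
(A) Te (period 5, group 16) vs Sr (period 5, group 2): the stated order agrees with the simple trend.
(B) S (period 3, group 16) vs O (period 2, group 16): the stated order contradicts the simple trend.
(C) F (period 2, group 17) vs Li (period 2, group 1): the stated order agrees with the simple trend.
The exception is (B): the compact 2p subshell of O repels the added electron more than S's larger 3p does.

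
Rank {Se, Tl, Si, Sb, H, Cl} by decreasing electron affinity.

Cl, Se, Si, Sb, H, Tl

H is in period 1, group 1; Si is in period 3, group 14; Cl is in period 3, group 17; Se is in period 4, group 16; Sb is in period 5, group 15; Tl is in period 6, group 13.
EA tends to increase across a period and decrease down a group, though the pattern is less regular than for IE or radius.
Neither a single period nor a single group — weigh both effects.
H > Tl: the two effects oppose for this pair; the down-group effect wins (73 vs 19 kJ/mol).
Sb > H: the two effects oppose for this pair; the across-period effect wins (103 vs 73 kJ/mol).
Si > Sb: the two effects oppose for this pair; the down-group effect wins (134 vs 103 kJ/mol).
Se > Si: period and group pull opposite ways; the across-period shift dominates (195 vs 134 kJ/mol).
Cl > Se: both effects reinforce here, so Cl is clearly the higher of the two.
Approximate values (kJ/mol): H 73, Si 134, Cl 349, Se 195, Sb 103, Tl 19.
So from highest to lowest: Cl > Se > Si > Sb > H > Tl.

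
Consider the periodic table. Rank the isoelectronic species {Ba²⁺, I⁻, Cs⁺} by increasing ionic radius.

Ba²⁺, Cs⁺, I⁻

All of these have 54 electrons, so size is governed by nuclear charge alone: the more protons, the stronger the pull on the same electron cloud, and the smaller the ion.
Nuclear charges: Ba²⁺ (Z=56), Cs⁺ (Z=55), I⁻ (Z=53).
Smallest to largest: Ba²⁺ < Cs⁺ < I⁻.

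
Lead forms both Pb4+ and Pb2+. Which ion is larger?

Both ions have Z = 82 protons, but Pb4+ has lost more electrons, so its remaining electrons feel a larger effective nuclear charge per electron and are pulled in more tightly.
Higher positive charge → smaller ion, so Pb2+ > Pb4+.

Pb2+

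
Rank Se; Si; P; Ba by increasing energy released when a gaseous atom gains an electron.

Adding an electron releases more energy for atoms nearer the top right (short of the noble gases).
Neither a single period nor a single group — weigh both effects.
P > Ba: both effects reinforce here, so P is clearly the higher of the two.
Si > P: this pair runs against the simple trend — see the exception note.
Se > Si: the two effects oppose for this pair; the across-period effect wins (195 vs 134 kJ/mol).
Note the exception: Si has a higher electron affinity than P, contrary to the simple trend — adding an electron to P's half-filled 3p³ is unfavourable, so Si (3p²) has the more exothermic EA.
For reference (kJ/mol): Si 134, P 72, Se 195, Ba 14.
So from lowest to highest: Ba < P < Si < Se.

Ba < P < Si < Se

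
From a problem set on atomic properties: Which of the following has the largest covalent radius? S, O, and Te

O is in period 2, group 16; S is in period 3, group 16; Te is in period 5, group 16.
Moving right in a period, electrons are added to the same shell under a stronger nuclear pull, so atoms get smaller; moving down, a new shell is opened and atoms get larger.
All are in group 16, so atomic radius increases down the group.
The largest covalent radius among these belongs to Te.

Te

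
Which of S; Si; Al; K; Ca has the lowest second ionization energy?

Ca

The second ionization energy removes an electron from the +1 ion. For each element: S⁺ still has 5 valence electrons; Si⁺ still has 3 valence electrons; Al⁺ still has 2 valence electrons; K⁺ is the bare [Ar] core; Ca⁺ still has 1 valence electron.
Pulling an electron out of a noble-gas core costs far more than removing a remaining valence electron, so K sits at the high end of IE_2.
Valence configurations: S⁺ [Ne]3s²3p³, Si⁺ [Ne]3s²3p¹, Al⁺ [Ne]3s², Ca⁺ [Ar]4s¹.
Si⁺ loses a lone 3p electron whereas Al⁺ must break into a filled 3s² pair, so IE_2(Al) > IE_2(Si) even though Si has the higher nuclear charge.
Tabulated IE_2 (kJ/mol): S 2252, Si 1577, Al 1817, K 3052, Ca 1145.
Hence IE_2: Ca < Si < Al < S < K.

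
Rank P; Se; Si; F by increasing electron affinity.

F is in period 2, group 17; Si is in period 3, group 14; P is in period 3, group 15; Se is in period 4, group 16.
Atoms with high Z_eff and room in the valence shell (especially the halogens) have the most exothermic electron affinities.
Neither a single period nor a single group — weigh both effects.
Si > P: this pair runs against the simple trend — see the exception note.
Se > Si: the two effects oppose for this pair; the across-period effect wins (195 vs 134 kJ/mol).
F > Se: both effects reinforce here, so F is clearly the higher of the two.
Note the exception: Si has a higher electron affinity than P, contrary to the simple trend — adding an electron to P's half-filled 3p³ is unfavourable, so Si (3p²) has the more exothermic EA.
Approximate values (kJ/mol): F 328, Si 134, P 72, Se 195.
So from lowest to highest: P < Si < Se < F.

P < Si < Se < F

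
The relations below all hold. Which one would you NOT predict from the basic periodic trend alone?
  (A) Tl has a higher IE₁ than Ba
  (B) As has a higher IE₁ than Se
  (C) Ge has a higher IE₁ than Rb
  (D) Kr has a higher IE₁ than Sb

The general trend: IE₁ increases across a period and decreases down a group.
(A) Tl (period 6, group 13) vs Ba (period 6, group 2): the stated order agrees with the simple trend.
(B) As (period 4, group 15) vs Se (period 4, group 16): the stated order contradicts the simple trend.
(C) Ge (period 4, group 14) vs Rb (period 5, group 1): the stated order agrees with the simple trend.
(D) Kr (period 4, group 18) vs Sb (period 5, group 15): the stated order agrees with the simple trend.
The exception is (B): Se (4p⁴) ionizes more easily than half-filled As (4p³).

(B)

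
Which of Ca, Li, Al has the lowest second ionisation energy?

After 1 electron has been removed, what remains? Ca⁺ still has 1 valence electron; Li⁺ is the bare [He] core; Al⁺ still has 2 valence electrons.
Core electrons are held far more tightly than valence electrons, so Li tops the IE_2 order.
Valence configurations: Ca⁺ [Ar]4s¹, Al⁺ [Ne]3s².
Approximate IE_2 values (kJ/mol): Ca 1145, Li 7298, Al 1817.
So the second ionization energies run Ca < Al < Li.

Ca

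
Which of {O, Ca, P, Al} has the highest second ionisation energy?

O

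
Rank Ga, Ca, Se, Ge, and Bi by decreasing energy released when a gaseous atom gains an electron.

Se > Ge > Bi > Ga > Ca

Ca is in period 4, group 2; Ga is in period 4, group 13; Ge is in period 4, group 14; Se is in period 4, group 16; Bi is in period 6, group 15.
Adding an electron releases more energy for atoms nearer the top right (short of the noble gases).
Neither a single period nor a single group — weigh both effects.
Ga > Ca: both are in period 4; the period trend gives Ga the larger value.
Bi > Ga: period and group pull opposite ways; the across-period shift dominates (91 vs 29 kJ/mol).
Ge > Bi: the two effects oppose for this pair; the down-group effect wins (119 vs 91 kJ/mol).
Se > Ge: both are in period 4; the period trend gives Se the larger value.
Tabulated electron affinity (kJ/mol): Ca 2, Ga 29, Ge 119, Se 195, Bi 91.
So from highest to lowest: Se > Ge > Bi > Ga > Ca.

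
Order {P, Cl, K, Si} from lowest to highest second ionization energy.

After 1 electron has been removed, what remains? P⁺ still has 4 valence electrons; Cl⁺ still has 6 valence electrons; K⁺ is the bare [Ar] core; Si⁺ still has 3 valence electrons.
Breaking into a closed-shell core is much more expensive than removing a leftover valence electron — K has the largest IE_2 here.
Valence configurations: P⁺ [Ne]3s²3p², Cl⁺ [Ne]3s²3p⁴, Si⁺ [Ne]3s²3p¹.
The numbers (kJ/mol): P 1907, Cl 2298, K 3052, Si 1577.
Putting it together, IE_2: Si < P < Cl < K.

Si < P < Cl < K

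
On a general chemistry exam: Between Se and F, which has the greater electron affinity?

F is in period 2, group 17; Se is in period 4, group 16.
Adding an electron releases more energy for atoms nearer the top right (short of the noble gases).
Neither a single period nor a single group — weigh both effects.
F > Se: both effects reinforce here, so F is clearly the higher of the two.
Tabulated electron affinity (kJ/mol): F 328, Se 195.
So F has the greater electron affinity (F > Se).

F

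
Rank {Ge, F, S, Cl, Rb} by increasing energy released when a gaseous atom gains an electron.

F is in period 2, group 17; S is in period 3, group 16; Cl is in period 3, group 17; Ge is in period 4, group 14; Rb is in period 5, group 1.
Atoms with high Z_eff and room in the valence shell (especially the halogens) have the most exothermic electron affinities.
These span different periods and groups, so the two trends combine.
Ge > Rb: relative to Rb, both the across-period and down-group shifts push Ge's electron affinity up.
S > Ge: relative to Ge, both the across-period and down-group shifts push S's electron affinity up.
F > S: both effects reinforce here, so F is clearly the higher of the two.
Cl > F: this pair runs against the simple trend — see the exception note.
Note the exception: Cl has a higher electron affinity than F, contrary to the simple trend — F's small 2p subshell makes the incoming electron feel strong e⁻–e⁻ repulsion, so Cl actually releases more energy on gaining an electron.
Approximate values (kJ/mol): F 328, S 200, Cl 349, Ge 119, Rb 47.
So from lowest to highest: Rb < Ge < S < F < Cl.

Rb, Ge, S, F, Cl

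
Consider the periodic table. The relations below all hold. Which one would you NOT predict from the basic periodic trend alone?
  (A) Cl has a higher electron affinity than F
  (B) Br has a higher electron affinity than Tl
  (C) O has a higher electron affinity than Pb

(A)

The general trend: electron affinity increases across a period and decreases down a group.
(A) Cl (period 3, group 17) vs F (period 2, group 17): the stated order contradicts the simple trend.
(B) Br (period 4, group 17) vs Tl (period 6, group 13): the stated order agrees with the simple trend.
(C) O (period 2, group 16) vs Pb (period 6, group 14): the stated order agrees with the simple trend.
The exception is (A): F's small 2p subshell makes the incoming electron feel strong e⁻–e⁻ repulsion, so Cl actually releases more energy on gaining an electron.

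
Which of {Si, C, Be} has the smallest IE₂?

The second ionization energy removes an electron from the +1 ion. For each element: Si⁺ still has 3 valence electrons; C⁺ still has 3 valence electrons; Be⁺ still has 1 valence electron.
All are still removing valence electrons, so compare the +1 ions as you would atoms: IE_2 generally rises across a period (higher Z_eff) and falls down a group (larger shell), subject to the usual subshell exceptions.
Valence configurations: Si⁺ [Ne]3s²3p¹, C⁺ [He]2s²2p¹, Be⁺ [He]2s¹.
Approximate IE_2 values (kJ/mol): Si 1577, C 2353, Be 1757.
Overall IE_2 order: Si < Be < C.

Si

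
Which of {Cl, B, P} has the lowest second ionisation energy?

P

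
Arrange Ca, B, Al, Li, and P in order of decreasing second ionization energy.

The second ionization energy removes an electron from the +1 ion. For each element: Ca⁺ still has 1 valence electron; B⁺ still has 2 valence electrons; Al⁺ still has 2 valence electrons; Li⁺ is the bare [He] core; P⁺ still has 4 valence electrons.
Pulling an electron out of a noble-gas core costs far more than removing a remaining valence electron, so Li sits at the high end of IE_2.
Valence configurations: Ca⁺ [Ar]4s¹, B⁺ [He]2s², Al⁺ [Ne]3s², P⁺ [Ne]3s²3p².
The numbers (kJ/mol): Ca 1145, B 2427, Al 1817, Li 7298, P 1907.
Putting it together, IE_2: Ca < Al < P < B < Li.

Li, B, P, Al, Ca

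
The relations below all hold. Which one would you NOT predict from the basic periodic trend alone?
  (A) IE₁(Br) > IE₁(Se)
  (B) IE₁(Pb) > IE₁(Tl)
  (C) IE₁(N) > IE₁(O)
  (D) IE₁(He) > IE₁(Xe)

The general trend: first ionization energy increases across a period and decreases down a group.
(A) Br (period 4, group 17) vs Se (period 4, group 16): the stated order agrees with the simple trend.
(B) Pb (period 6, group 14) vs Tl (period 6, group 13): the stated order agrees with the simple trend.
(C) N (period 2, group 15) vs O (period 2, group 16): the stated order contradicts the simple trend.
(D) He (period 1, group 18) vs Xe (period 5, group 18): the stated order agrees with the simple trend.
The exception is (C): pairing an electron in O's 2p⁴ costs repulsion energy, so O ionizes more easily than half-filled N (2p³).

(C)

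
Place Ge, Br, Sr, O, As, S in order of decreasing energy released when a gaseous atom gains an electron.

Br, S, O, Ge, As, Sr

O is in period 2, group 16; S is in period 3, group 16; Ge is in period 4, group 14; As is in period 4, group 15; Br is in period 4, group 17; Sr is in period 5, group 2.
EA tends to increase across a period and decrease down a group, though the pattern is less regular than for IE or radius.
Neither a single period nor a single group — weigh both effects.
As > Sr: relative to Sr, both the across-period and down-group shifts push As's electron affinity up.
Ge > As: this pair runs against the simple trend — see the exception note.
O > Ge: relative to Ge, both the across-period and down-group shifts push O's electron affinity up.
S > O: this pair runs against the simple trend — see the exception note.
Br > S: period and group pull opposite ways; the across-period shift dominates (325 vs 200 kJ/mol).
Note the exception: Ge has a higher electron affinity than As, contrary to the simple trend — adding an electron to As's half-filled 4p³ is unfavourable, so Ge (4p²) has the more exothermic EA.
Note the exception: S has a higher electron affinity than O, contrary to the simple trend — the compact 2p subshell of O repels the added electron more than S's larger 3p does.
For reference (kJ/mol): O 141, S 200, Ge 119, As 78, Br 325, Sr 5.
So from highest to lowest: Br > S > O > Ge > As > Sr.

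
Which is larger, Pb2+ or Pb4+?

Pb2+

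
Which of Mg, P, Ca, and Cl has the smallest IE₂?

Ca

After 1 electron has been removed, what remains? Mg⁺ still has 1 valence electron; P⁺ still has 4 valence electrons; Ca⁺ still has 1 valence electron; Cl⁺ still has 6 valence electrons.
All are still removing valence electrons, so compare the +1 ions as you would atoms: IE_2 generally rises across a period (higher Z_eff) and falls down a group (larger shell), subject to the usual subshell exceptions.
Valence configurations: Mg⁺ [Ne]3s¹, P⁺ [Ne]3s²3p², Ca⁺ [Ar]4s¹, Cl⁺ [Ne]3s²3p⁴.
Approximate IE_2 values (kJ/mol): Mg 1451, P 1907, Ca 1145, Cl 2298.
Overall IE_2 order: Ca < Mg < P < Cl.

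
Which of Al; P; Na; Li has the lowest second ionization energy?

Al

IE_2 is the cost of taking one more electron from the +1 cation: Al⁺ still has 2 valence electrons; P⁺ still has 4 valence electrons; Na⁺ is the bare [Ne] core; Li⁺ is the bare [He] core.
Core electrons are held far more tightly than valence electrons, so Na and Li top the IE_2 order.
Valence configurations: Al⁺ [Ne]3s², P⁺ [Ne]3s²3p².
Tabulated IE_2 (kJ/mol): Al 1817, P 1907, Na 4562, Li 7298.
So the second ionization energies run Al < P < Na < Li.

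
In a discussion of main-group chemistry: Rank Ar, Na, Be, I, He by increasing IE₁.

Na < Be < I < Ar < He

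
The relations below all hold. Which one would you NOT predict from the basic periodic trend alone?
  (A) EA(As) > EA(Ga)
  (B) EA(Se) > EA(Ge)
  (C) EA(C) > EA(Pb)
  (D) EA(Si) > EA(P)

(D)

The general trend: electron affinity increases across a period and decreases down a group.
(A) As (period 4, group 15) vs Ga (period 4, group 13): the stated order agrees with the simple trend.
(B) Se (period 4, group 16) vs Ge (period 4, group 14): the stated order agrees with the simple trend.
(C) C (period 2, group 14) vs Pb (period 6, group 14): the stated order agrees with the simple trend.
(D) Si (period 3, group 14) vs P (period 3, group 15): the stated order contradicts the simple trend.
The exception is (D): adding an electron to P's half-filled 3p³ is unfavourable, so Si (3p²) has the more exothermic EA.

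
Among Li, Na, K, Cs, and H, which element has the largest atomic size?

Cs

H is in period 1, group 1; Li is in period 2, group 1; Na is in period 3, group 1; K is in period 4, group 1; Cs is in period 6, group 1.
Across a period the added protons contract the valence shell; down a group each new principal shell makes the atom larger.
All are in group 1, so atomic radius increases down the group.
The largest atomic size among these belongs to Cs.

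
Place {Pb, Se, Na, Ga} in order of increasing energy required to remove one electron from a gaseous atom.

Na, Ga, Pb, Se

IE₁ increases left→right with effective nuclear charge and decreases top→bottom as the valence shell moves farther out.
Neither a single period nor a single group — weigh both effects.
Ga > Na: the two effects oppose for this pair; the across-period effect wins (579 vs 496 kJ/mol).
Pb > Ga: period and group pull opposite ways; the across-period shift dominates (716 vs 579 kJ/mol).
Se > Pb: relative to Pb, both the across-period and down-group shifts push Se's first ionization energy up.
Tabulated first ionization energy (kJ/mol): Na 496, Ga 579, Se 941, Pb 716.
So from lowest to highest: Na < Ga < Pb < Se.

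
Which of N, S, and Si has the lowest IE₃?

Consider each +2 ion: N²⁺ still has 3 valence electrons; S²⁺ still has 4 valence electrons; Si²⁺ still has 2 valence electrons.
All are still removing valence electrons, so compare the +2 ions as you would atoms: IE_3 generally rises across a period (higher Z_eff) and falls down a group (larger shell), subject to the usual subshell exceptions.
Valence configurations: N²⁺ [He]2s²2p¹, S²⁺ [Ne]3s²3p², Si²⁺ [Ne]3s².
Approximate IE_3 values (kJ/mol): N 4578, S 3357, Si 3232.
Putting it together, IE_3: Si < S < N.

Si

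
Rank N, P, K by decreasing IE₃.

N, K, P

Consider each +2 ion: N²⁺ still has 3 valence electrons; P²⁺ still has 3 valence electrons; K²⁺ is already 1 electron into the core.
Usually core removal costs more than valence removal, but here the competition is close: a tightly held n=2 valence electron can cost more to remove than an n=3 core electron, so the actual values have to decide it.
Valence configurations: N²⁺ [He]2s²2p¹, P²⁺ [Ne]3s²3p¹.
The numbers (kJ/mol): N 4578, P 2914, K 4420.
So the third ionization energies run P < K < N.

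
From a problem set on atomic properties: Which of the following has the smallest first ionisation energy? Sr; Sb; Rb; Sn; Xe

Rb is in period 5, group 1; Sr is in period 5, group 2; Sn is in period 5, group 14; Sb is in period 5, group 15; Xe is in period 5, group 18.
Removing the outermost electron gets harder across a period and easier down a group.
All lie in period 5, so first ionization energy increases left to right.
The smallest first ionisation energy among these belongs to Rb.

Rb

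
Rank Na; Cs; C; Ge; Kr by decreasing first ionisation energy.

Kr, C, Ge, Na, Cs

Across a period the outer electron is held more tightly (higher IE₁); down a group it sits in a higher shell, more shielded, and comes off more easily.
These span different periods and groups, so the two trends combine.
Na > Cs: Na sits above Cs in group 1, so the down-group effect alone puts Na higher.
Ge > Na: the two effects oppose for this pair; the across-period effect wins (762 vs 496 kJ/mol).
C > Ge: C sits above Ge in group 14, so the down-group effect alone puts C higher.
Kr > C: period and group pull opposite ways; the across-period shift dominates (1351 vs 1086 kJ/mol).
Tabulated first ionization energy (kJ/mol): C 1086, Na 496, Ge 762, Kr 1351, Cs 376.
So from highest to lowest: Kr > C > Ge > Na > Cs.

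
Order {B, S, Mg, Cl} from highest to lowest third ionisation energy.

Consider each +2 ion: B²⁺ still has 1 valence electron; S²⁺ still has 4 valence electrons; Mg²⁺ is the bare [Ne] core; Cl²⁺ still has 5 valence electrons.
Breaking into a closed-shell core is much more expensive than removing a leftover valence electron — Mg has the largest IE_3 here.
Valence configurations: B²⁺ [He]2s¹, S²⁺ [Ne]3s²3p², Cl²⁺ [Ne]3s²3p³.
The numbers (kJ/mol): B 3660, S 3357, Mg 7733, Cl 3822.
Overall IE_3 order: S < B < Cl < Mg.

Mg > Cl > B > S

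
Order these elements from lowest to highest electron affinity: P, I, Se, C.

P < C < Se < I

C is in period 2, group 14; P is in period 3, group 15; Se is in period 4, group 16; I is in period 5, group 17.
EA tends to increase across a period and decrease down a group, though the pattern is less regular than for IE or radius.
A diagonal step moves right (one effect) and down (the opposite effect) at once.
C > P: period and group pull opposite ways; the down-group shift dominates (122 vs 72 kJ/mol).
Se > C: the two effects oppose for this pair; the across-period effect wins (195 vs 122 kJ/mol).
I > Se: period and group pull opposite ways; the across-period shift dominates (295 vs 195 kJ/mol).
Approximate values (kJ/mol): C 122, P 72, Se 195, I 295.
So from lowest to highest: P < C < Se < I.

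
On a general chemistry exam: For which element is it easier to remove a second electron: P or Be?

After 1 electron has been removed, what remains? P⁺ still has 4 valence electrons; Be⁺ still has 1 valence electron.
All are still removing valence electrons, so compare the +1 ions as you would atoms: IE_2 generally rises across a period (higher Z_eff) and falls down a group (larger shell), subject to the usual subshell exceptions.
Valence configurations: P⁺ [Ne]3s²3p², Be⁺ [He]2s¹.
Approximate IE_2 values (kJ/mol): P 1907, Be 1757.
So the second ionization energies run Be < P.

Be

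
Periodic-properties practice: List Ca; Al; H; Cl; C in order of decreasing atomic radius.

H is in period 1, group 1; C is in period 2, group 14; Al is in period 3, group 13; Cl is in period 3, group 17; Ca is in period 4, group 2.
Across a period the added protons contract the valence shell; down a group each new principal shell makes the atom larger.
These span different periods and groups, so the two trends combine.
C > H: period and group pull opposite ways; the down-group shift dominates (75 vs 32 pm).
Cl > C: period and group pull opposite ways; the down-group shift dominates (99 vs 75 pm).
Al > Cl: both are in period 3; the period trend gives Al the larger value.
Ca > Al: both effects reinforce here, so Ca is clearly the larger of the two.
Tabulated atomic radius (pm): H 32, C 75, Al 126, Cl 99, Ca 171.
So from largest to smallest: Ca > Al > Cl > C > H.

Ca > Al > Cl > C > H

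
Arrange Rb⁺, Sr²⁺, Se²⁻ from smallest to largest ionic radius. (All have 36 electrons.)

Sr²⁺, Rb⁺, Se²⁻

All of these have 36 electrons, so size is governed by nuclear charge alone: the more protons, the stronger the pull on the same electron cloud, and the smaller the ion.
Nuclear charges: Sr²⁺ (Z=38), Rb⁺ (Z=37), Se²⁻ (Z=34).
Smallest to largest: Sr²⁺ < Rb⁺ < Se²⁻.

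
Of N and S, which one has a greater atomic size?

N is in period 2, group 15; S is in period 3, group 16.
Moving right in a period, electrons are added to the same shell under a stronger nuclear pull, so atoms get smaller; moving down, a new shell is opened and atoms get larger.
These span different periods and groups, so the two trends combine.
S > N: period and group pull opposite ways; the down-group shift dominates (103 vs 71 pm).
Approximate values (pm): N 71, S 103.
So S has the greater atomic size (S > N).

S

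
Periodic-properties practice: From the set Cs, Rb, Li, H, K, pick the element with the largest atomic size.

Cs

H is in period 1, group 1; Li is in period 2, group 1; K is in period 4, group 1; Rb is in period 5, group 1; Cs is in period 6, group 1.
Atomic radius shrinks across a period as nuclear charge pulls the same shell inward, and grows down a group as new shells are added.
All are in group 1, so atomic radius increases down the group.
The largest atomic size among these belongs to Cs.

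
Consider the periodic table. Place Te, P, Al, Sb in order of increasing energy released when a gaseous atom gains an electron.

Al < P < Sb < Te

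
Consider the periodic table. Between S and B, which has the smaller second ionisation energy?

The second ionization energy removes an electron from the +1 ion. For each element: S⁺ still has 5 valence electrons; B⁺ still has 2 valence electrons.
All are still removing valence electrons, so compare the +1 ions as you would atoms: IE_2 generally rises across a period (higher Z_eff) and falls down a group (larger shell), subject to the usual subshell exceptions.
Valence configurations: S⁺ [Ne]3s²3p³, B⁺ [He]2s².
Approximate IE_2 values (kJ/mol): S 2252, B 2427.
Putting it together, IE_2: S < B.

S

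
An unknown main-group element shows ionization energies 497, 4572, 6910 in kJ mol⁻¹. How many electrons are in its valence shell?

Look for the largest jump between consecutive ionization energies: IE2/IE1 ≈ 9.2, far larger than any earlier ratio.
That jump marks the point where a core electron is being removed. So the atom has 1 valence electron.

1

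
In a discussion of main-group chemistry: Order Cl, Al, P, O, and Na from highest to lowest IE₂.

The second ionization energy removes an electron from the +1 ion. For each element: Cl⁺ still has 6 valence electrons; Al⁺ still has 2 valence electrons; P⁺ still has 4 valence electrons; O⁺ still has 5 valence electrons; Na⁺ is the bare [Ne] core.
Core electrons are held far more tightly than valence electrons, so Na tops the IE_2 order.
Valence configurations: Cl⁺ [Ne]3s²3p⁴, Al⁺ [Ne]3s², P⁺ [Ne]3s²3p², O⁺ [He]2s²2p³.
Tabulated IE_2 (kJ/mol): Cl 2298, Al 1817, P 1907, O 3388, Na 4562.
Hence IE_2: Al < P < Cl < O < Na.

Na > O > Cl > P > Al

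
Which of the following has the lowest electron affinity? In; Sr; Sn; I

Sr

Electron affinity generally becomes more exothermic across a period toward the halogens and less exothermic down a group.
All lie in period 5, so electron affinity increases left to right.
The lowest electron affinity among these belongs to Sr.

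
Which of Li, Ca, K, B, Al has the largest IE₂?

Li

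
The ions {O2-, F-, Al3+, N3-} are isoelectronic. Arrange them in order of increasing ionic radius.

Al3+, F-, O2-, N3-

All of these have 10 electrons, so size is governed by nuclear charge alone: the more protons, the stronger the pull on the same electron cloud, and the smaller the ion.
Nuclear charges: Al3+ (Z=13), F- (Z=9), O2- (Z=8), N3- (Z=7).
Smallest to largest: Al3+ < F- < O2- < N3-.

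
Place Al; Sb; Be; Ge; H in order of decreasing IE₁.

H, Be, Sb, Ge, Al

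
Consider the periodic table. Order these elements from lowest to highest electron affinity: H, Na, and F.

Electron affinity generally becomes more exothermic across a period toward the halogens and less exothermic down a group.
These span different periods and groups, so the two trends combine.
H > Na: they share group 1; the group trend gives H the larger value.
F > H: period and group pull opposite ways; the across-period shift dominates (328 vs 73 kJ/mol).
Tabulated electron affinity (kJ/mol): H 73, F 328, Na 53.
So from lowest to highest: Na < H < F.

Na, H, F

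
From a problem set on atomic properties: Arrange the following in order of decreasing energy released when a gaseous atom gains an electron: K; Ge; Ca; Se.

Se > Ge > K > Ca

Electron affinity generally becomes more exothermic across a period toward the halogens and less exothermic down a group.
All lie in period 4; the across-period trend (electron affinity increases left to right) applies, with the exception below.
Note the exception: K has a higher electron affinity than Ca, contrary to the simple trend — adding an electron to Ca (ns²) has to open a new, higher-energy np subshell, which is unfavourable.
Approximate values (kJ/mol): K 48, Ca 2, Ge 119, Se 195.
So from highest to lowest: Se > Ge > K > Ca.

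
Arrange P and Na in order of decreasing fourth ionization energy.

Na, P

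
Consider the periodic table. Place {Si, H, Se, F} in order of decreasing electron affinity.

F > Se > Si > H

H is in period 1, group 1; F is in period 2, group 17; Si is in period 3, group 14; Se is in period 4, group 16.
EA tends to increase across a period and decrease down a group, though the pattern is less regular than for IE or radius.
Neither a single period nor a single group — weigh both effects.
Si > H: the two effects oppose for this pair; the across-period effect wins (134 vs 73 kJ/mol).
Se > Si: period and group pull opposite ways; the across-period shift dominates (195 vs 134 kJ/mol).
F > Se: relative to Se, both the across-period and down-group shifts push F's electron affinity up.
For reference (kJ/mol): H 73, F 328, Si 134, Se 195.
So from highest to lowest: F > Se > Si > H.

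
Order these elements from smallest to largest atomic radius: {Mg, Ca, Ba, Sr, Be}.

Be is in period 2, group 2; Mg is in period 3, group 2; Ca is in period 4, group 2; Sr is in period 5, group 2; Ba is in period 6, group 2.
Across a period the added protons contract the valence shell; down a group each new principal shell makes the atom larger.
All are in group 2, so atomic radius increases down the group.
So from smallest to largest: Be < Mg < Ca < Sr < Ba.

Be < Mg < Ca < Sr < Ba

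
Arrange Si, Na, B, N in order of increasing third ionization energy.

IE_3 is the cost of taking one more electron from the +2 cation: Si²⁺ still has 2 valence electrons; Na²⁺ is already 1 electron into the core; B²⁺ still has 1 valence electron; N²⁺ still has 3 valence electrons.
Breaking into a closed-shell core is much more expensive than removing a leftover valence electron — Na has the largest IE_3 here.
Valence configurations: Si²⁺ [Ne]3s², B²⁺ [He]2s¹, N²⁺ [He]2s²2p¹.
Approximate IE_3 values (kJ/mol): Si 3232, Na 6910, B 3660, N 4578.
Hence IE_3: Si < B < N < Na.

Si < B < N < Na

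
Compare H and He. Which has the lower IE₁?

H is in period 1, group 1; He is in period 1, group 18.
Removing the outermost electron gets harder across a period and easier down a group.
All lie in period 1, so first ionization energy increases left to right.
So H has the lower IE₁ (H < He).

H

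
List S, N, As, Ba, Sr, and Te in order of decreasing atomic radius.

Across a period the added protons contract the valence shell; down a group each new principal shell makes the atom larger.
These span different periods and groups, so the two trends combine.
S > N: period and group pull opposite ways; the down-group shift dominates (103 vs 71 pm).
As > S: both effects reinforce here, so As is clearly the larger of the two.
Te > As: the two effects oppose for this pair; the down-group effect wins (136 vs 121 pm).
Sr > Te: both are in period 5; the period trend gives Sr the larger value.
Ba > Sr: Ba sits below Sr in group 2, so the down-group effect alone puts Ba larger.
For reference (pm): N 71, S 103, As 121, Sr 185, Te 136, Ba 196.
So from largest to smallest: Ba > Sr > Te > As > S > N.

Ba > Sr > Te > As > S > N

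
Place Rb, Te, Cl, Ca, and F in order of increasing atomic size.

F < Cl < Te < Ca < Rb

F is in period 2, group 17; Cl is in period 3, group 17; Ca is in period 4, group 2; Rb is in period 5, group 1; Te is in period 5, group 16.
Radius decreases left→right (rising Z_eff, same n) and increases top→bottom (higher n).
These span different periods and groups, so the two trends combine.
Cl > F: Cl sits below F in group 17, so the down-group effect alone puts Cl larger.
Te > Cl: relative to Cl, both the across-period and down-group shifts push Te's atomic radius up.
Ca > Te: the two effects oppose for this pair; the across-period effect wins (171 vs 136 pm).
Rb > Ca: both effects reinforce here, so Rb is clearly the larger of the two.
For reference (pm): F 64, Cl 99, Ca 171, Rb 210, Te 136.
So from smallest to largest: F < Cl < Te < Ca < Rb.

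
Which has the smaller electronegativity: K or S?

K

EN rises left→right (higher Z_eff, smaller atoms) and falls top→bottom (larger, more shielded atoms).
These span different periods and groups, so the two trends combine.
S > K: both effects reinforce here, so S is clearly the higher of the two.
Tabulated electronegativity (Pauling): S 2.58, K 0.82.
So K has the smaller electronegativity (K < S).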